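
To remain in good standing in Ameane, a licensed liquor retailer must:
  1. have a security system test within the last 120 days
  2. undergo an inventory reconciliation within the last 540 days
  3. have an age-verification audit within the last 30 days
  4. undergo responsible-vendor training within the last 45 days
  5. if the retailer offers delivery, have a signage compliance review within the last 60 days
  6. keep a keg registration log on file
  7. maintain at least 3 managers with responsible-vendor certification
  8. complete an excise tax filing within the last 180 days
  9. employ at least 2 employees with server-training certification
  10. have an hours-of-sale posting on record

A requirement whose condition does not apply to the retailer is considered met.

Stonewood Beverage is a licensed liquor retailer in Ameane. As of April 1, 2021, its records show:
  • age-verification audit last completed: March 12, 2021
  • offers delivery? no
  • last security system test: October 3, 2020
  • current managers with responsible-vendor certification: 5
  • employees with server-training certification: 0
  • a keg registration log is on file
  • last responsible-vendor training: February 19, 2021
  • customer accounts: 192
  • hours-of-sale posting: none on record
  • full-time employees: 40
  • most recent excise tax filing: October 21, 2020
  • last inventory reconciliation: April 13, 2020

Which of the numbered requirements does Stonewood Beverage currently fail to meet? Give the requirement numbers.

1, 9, 10

1. security system test 180 days ago vs limit 120 → not met
2. inventory reconciliation 353 days ago vs limit 540 → met
3. age-verification audit 20 days ago vs limit 30 → met
4. responsible-vendor training 41 days ago vs limit 45 → met
5. condition 'offers delivery' does not hold → requirement n/a → met
6. keg registration log present → met
7. managers with responsible-vendor certification 5 ≥ 3 → met
8. excise tax filing 162 days ago vs limit 180 → met
9. employees with server-training certification 0 < 2 → not met
10. hours-of-sale posting absent → not met
Not met: 1, 9, 10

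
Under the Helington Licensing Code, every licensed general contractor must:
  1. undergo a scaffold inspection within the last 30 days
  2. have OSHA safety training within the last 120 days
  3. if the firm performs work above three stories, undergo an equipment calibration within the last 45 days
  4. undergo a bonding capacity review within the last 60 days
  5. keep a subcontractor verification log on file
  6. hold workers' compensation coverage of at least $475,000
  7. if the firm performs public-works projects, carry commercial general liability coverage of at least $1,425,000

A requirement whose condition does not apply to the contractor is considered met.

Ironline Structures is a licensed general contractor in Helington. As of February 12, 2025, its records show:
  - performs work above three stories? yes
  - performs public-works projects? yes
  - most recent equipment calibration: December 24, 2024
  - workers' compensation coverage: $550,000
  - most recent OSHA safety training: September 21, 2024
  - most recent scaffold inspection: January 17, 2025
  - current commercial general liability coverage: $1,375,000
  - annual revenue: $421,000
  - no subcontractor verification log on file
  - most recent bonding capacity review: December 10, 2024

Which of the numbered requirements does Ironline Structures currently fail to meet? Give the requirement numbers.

1. scaffold inspection 26 days ago vs limit 30 → met
2. OSHA safety training 144 days ago vs limit 120 → not met
3. condition 'performs work above three stories' holds; equipment calibration 50 days ago vs limit 45 → not met
4. bonding capacity review 64 days ago vs limit 60 → not met
5. subcontractor verification log absent → not met
6. workers' compensation coverage $550,000 ≥ $475,000 → met
7. condition 'performs public-works projects' holds; commercial general liability coverage $1,375,000 < $1,425,000 → not met
Not met: 2, 3, 4, 5, 7

2, 3, 4, 5, 7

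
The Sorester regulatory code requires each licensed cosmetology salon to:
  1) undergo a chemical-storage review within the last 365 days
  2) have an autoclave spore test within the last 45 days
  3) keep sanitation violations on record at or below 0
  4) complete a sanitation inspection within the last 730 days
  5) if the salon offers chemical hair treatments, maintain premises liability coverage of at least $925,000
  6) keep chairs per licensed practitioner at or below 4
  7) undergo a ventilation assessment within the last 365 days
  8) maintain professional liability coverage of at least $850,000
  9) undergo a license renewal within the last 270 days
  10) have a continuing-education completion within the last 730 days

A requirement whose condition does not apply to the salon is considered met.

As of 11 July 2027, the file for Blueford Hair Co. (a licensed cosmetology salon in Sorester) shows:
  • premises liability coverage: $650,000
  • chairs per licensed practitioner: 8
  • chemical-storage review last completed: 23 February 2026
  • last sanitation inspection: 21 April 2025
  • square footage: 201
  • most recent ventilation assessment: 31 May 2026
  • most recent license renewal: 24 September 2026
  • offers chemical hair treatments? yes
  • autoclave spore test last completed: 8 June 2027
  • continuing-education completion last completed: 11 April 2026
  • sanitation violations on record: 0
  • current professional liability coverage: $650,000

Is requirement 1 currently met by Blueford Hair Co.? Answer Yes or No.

No

1. chemical-storage review 503 days ago vs limit 365 → not met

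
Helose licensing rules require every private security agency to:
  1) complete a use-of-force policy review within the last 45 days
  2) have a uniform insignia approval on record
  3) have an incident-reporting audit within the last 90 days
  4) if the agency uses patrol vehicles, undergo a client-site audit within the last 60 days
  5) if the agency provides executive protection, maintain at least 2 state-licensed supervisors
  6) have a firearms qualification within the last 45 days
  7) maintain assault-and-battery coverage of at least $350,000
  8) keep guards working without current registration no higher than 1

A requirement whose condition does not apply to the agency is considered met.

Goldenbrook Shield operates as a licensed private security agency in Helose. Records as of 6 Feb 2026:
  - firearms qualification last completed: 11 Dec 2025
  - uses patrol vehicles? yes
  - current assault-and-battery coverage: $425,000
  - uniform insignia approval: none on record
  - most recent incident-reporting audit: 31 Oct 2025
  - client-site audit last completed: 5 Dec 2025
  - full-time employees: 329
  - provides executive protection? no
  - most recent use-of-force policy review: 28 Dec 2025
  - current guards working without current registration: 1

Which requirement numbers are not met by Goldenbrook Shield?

1. use-of-force policy review 40 days ago vs limit 45 → met
2. uniform insignia approval absent → not met
3. incident-reporting audit 98 days ago vs limit 90 → not met
4. condition 'uses patrol vehicles' holds; client-site audit 63 days ago vs limit 60 → not met
5. condition 'provides executive protection' does not hold → requirement n/a → met
6. firearms qualification 57 days ago vs limit 45 → not met
7. assault-and-battery coverage $425,000 ≥ $350,000 → met
8. guards working without current registration 1 ≤ 1 → met
Not met: 2, 3, 4, 6

2, 3, 4, 6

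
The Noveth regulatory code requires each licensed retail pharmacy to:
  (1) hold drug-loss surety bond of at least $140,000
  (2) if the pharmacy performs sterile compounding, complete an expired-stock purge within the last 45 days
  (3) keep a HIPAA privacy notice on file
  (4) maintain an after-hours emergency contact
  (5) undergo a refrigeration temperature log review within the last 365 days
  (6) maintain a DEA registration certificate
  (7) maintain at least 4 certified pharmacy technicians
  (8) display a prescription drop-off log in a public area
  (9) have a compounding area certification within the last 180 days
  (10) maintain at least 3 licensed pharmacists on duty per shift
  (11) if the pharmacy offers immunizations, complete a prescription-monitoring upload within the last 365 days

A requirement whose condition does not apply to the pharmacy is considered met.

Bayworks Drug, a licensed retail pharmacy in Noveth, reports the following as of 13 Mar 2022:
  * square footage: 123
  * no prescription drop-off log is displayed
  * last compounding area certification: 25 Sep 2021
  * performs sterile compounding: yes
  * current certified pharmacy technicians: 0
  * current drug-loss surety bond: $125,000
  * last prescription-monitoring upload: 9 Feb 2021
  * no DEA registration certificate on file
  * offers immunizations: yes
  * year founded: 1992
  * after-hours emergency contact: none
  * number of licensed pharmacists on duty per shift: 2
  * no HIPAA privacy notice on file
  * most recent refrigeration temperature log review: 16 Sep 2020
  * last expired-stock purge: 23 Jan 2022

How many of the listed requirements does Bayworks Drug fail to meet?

1. drug-loss surety bond $125,000 < $140,000 → not met
2. condition 'performs sterile compounding' holds; expired-stock purge 49 days ago vs limit 45 → not met
3. HIPAA privacy notice absent → not met
4. after-hours emergency contact absent → not met
5. refrigeration temperature log review 543 days ago vs limit 365 → not met
6. DEA registration certificate absent → not met
7. certified pharmacy technicians 0 < 4 → not met
8. prescription drop-off log absent → not met
9. compounding area certification 169 days ago vs limit 180 → met
10. licensed pharmacists on duty per shift 2 < 3 → not met
11. condition 'offers immunizations' holds; prescription-monitoring upload 397 days ago vs limit 365 → not met
Not met: 10 of 11

10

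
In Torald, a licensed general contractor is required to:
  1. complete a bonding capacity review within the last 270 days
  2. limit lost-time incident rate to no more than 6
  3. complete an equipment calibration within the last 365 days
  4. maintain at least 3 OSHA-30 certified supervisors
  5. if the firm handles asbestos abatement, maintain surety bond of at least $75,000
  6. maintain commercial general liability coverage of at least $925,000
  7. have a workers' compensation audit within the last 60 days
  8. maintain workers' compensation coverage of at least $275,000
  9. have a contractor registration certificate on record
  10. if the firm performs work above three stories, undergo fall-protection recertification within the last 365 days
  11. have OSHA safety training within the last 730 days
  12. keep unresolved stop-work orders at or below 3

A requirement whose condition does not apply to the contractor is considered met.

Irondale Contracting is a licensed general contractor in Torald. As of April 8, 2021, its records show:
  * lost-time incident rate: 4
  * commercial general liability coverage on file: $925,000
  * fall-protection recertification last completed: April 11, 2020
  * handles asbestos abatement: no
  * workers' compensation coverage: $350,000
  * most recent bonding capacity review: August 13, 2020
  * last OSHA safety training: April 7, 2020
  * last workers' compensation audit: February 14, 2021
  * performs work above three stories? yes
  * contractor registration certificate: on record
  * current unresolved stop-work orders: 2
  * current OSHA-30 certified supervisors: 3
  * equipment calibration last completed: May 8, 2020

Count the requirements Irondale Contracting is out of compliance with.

1. bonding capacity review 238 days ago vs limit 270 → met
2. lost-time incident rate 4 ≤ 6 → met
3. equipment calibration 335 days ago vs limit 365 → met
4. OSHA-30 certified supervisors 3 ≥ 3 → met
5. condition 'handles asbestos abatement' does not hold → requirement n/a → met
6. commercial general liability coverage $925,000 ≥ $925,000 → met
7. workers' compensation audit 53 days ago vs limit 60 → met
8. workers' compensation coverage $350,000 ≥ $275,000 → met
9. contractor registration certificate present → met
10. condition 'performs work above three stories' holds; fall-protection recertification 362 days ago vs limit 365 → met
11. OSHA safety training 366 days ago vs limit 730 → met
12. unresolved stop-work orders 2 ≤ 3 → met
Not met: 0 of 12

0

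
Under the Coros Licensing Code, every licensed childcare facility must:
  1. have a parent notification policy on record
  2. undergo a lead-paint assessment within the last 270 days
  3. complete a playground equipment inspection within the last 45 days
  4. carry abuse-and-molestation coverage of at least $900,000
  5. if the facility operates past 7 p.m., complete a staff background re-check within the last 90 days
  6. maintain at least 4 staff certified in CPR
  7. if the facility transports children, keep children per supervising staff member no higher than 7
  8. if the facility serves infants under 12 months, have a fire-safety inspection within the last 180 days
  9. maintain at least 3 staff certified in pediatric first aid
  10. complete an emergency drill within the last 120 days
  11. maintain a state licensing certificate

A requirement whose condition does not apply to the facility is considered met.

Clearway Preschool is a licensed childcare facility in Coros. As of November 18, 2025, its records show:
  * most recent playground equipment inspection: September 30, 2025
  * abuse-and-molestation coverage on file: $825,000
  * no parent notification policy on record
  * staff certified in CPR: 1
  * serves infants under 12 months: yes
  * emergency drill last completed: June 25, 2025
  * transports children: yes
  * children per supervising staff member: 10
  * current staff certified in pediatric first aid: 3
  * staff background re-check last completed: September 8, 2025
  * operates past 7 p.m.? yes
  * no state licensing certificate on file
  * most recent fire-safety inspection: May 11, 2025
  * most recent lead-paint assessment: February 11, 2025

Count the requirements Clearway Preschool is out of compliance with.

1. parent notification policy absent → not met
2. lead-paint assessment 280 days ago vs limit 270 → not met
3. playground equipment inspection 49 days ago vs limit 45 → not met
4. abuse-and-molestation coverage $825,000 < $900,000 → not met
5. condition 'operates past 7 p.m.' holds; staff background re-check 71 days ago vs limit 90 → met
6. staff certified in CPR 1 < 4 → not met
7. condition 'transports children' holds; children per supervising staff member 10 > 7 → not met
8. condition 'serves infants under 12 months' holds; fire-safety inspection 191 days ago vs limit 180 → not met
9. staff certified in pediatric first aid 3 ≥ 3 → met
10. emergency drill 146 days ago vs limit 120 → not met
11. state licensing certificate absent → not met
Not met: 9 of 11

9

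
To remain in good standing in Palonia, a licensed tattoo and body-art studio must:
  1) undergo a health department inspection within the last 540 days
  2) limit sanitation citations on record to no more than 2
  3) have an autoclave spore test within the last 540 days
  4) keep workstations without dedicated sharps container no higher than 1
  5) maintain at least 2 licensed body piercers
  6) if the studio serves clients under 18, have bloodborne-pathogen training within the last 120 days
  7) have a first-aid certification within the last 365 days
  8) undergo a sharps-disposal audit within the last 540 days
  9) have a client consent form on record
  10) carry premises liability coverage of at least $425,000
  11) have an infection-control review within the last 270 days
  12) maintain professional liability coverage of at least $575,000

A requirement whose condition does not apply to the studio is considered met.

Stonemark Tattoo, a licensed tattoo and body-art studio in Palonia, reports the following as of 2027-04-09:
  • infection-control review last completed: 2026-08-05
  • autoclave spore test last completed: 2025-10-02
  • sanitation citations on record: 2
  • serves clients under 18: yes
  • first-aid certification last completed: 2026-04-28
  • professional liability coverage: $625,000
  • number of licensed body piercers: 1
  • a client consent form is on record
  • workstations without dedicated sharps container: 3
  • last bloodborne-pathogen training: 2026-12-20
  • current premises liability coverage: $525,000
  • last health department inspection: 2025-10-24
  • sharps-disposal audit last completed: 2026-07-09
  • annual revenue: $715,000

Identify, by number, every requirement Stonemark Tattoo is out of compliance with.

3, 4, 5

1. health department inspection 532 days ago vs limit 540 → met
2. sanitation citations on record 2 ≤ 2 → met
3. autoclave spore test 554 days ago vs limit 540 → not met
4. workstations without dedicated sharps container 3 > 1 → not met
5. licensed body piercers 1 < 2 → not met
6. condition 'serves clients under 18' holds; bloodborne-pathogen training 110 days ago vs limit 120 → met
7. first-aid certification 346 days ago vs limit 365 → met
8. sharps-disposal audit 274 days ago vs limit 540 → met
9. client consent form present → met
10. premises liability coverage $525,000 ≥ $425,000 → met
11. infection-control review 247 days ago vs limit 270 → met
12. professional liability coverage $625,000 ≥ $575,000 → met
Not met: 3, 4, 5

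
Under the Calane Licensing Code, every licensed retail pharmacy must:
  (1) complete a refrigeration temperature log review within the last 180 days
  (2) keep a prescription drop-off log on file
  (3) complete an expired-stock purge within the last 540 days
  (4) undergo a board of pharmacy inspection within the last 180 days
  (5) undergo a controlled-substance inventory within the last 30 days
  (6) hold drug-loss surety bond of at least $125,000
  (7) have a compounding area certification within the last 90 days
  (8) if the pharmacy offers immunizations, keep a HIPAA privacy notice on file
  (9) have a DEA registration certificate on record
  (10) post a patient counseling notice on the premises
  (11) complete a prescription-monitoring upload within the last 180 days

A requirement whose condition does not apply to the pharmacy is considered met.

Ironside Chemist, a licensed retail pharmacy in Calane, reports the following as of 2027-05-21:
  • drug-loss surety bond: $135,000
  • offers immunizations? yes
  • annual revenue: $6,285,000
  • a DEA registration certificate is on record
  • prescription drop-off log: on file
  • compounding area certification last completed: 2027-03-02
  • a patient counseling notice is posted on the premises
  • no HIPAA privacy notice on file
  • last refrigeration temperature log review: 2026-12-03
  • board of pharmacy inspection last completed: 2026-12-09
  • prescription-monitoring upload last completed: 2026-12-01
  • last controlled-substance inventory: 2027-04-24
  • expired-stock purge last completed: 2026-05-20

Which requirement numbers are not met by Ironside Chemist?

8

1. refrigeration temperature log review 169 days ago vs limit 180 → met
2. prescription drop-off log present → met
3. expired-stock purge 366 days ago vs limit 540 → met
4. board of pharmacy inspection 163 days ago vs limit 180 → met
5. controlled-substance inventory 27 days ago vs limit 30 → met
6. drug-loss surety bond $135,000 ≥ $125,000 → met
7. compounding area certification 80 days ago vs limit 90 → met
8. condition 'offers immunizations' holds; HIPAA privacy notice absent → not met
9. DEA registration certificate present → met
10. patient counseling notice present → met
11. prescription-monitoring upload 171 days ago vs limit 180 → met
Not met: 8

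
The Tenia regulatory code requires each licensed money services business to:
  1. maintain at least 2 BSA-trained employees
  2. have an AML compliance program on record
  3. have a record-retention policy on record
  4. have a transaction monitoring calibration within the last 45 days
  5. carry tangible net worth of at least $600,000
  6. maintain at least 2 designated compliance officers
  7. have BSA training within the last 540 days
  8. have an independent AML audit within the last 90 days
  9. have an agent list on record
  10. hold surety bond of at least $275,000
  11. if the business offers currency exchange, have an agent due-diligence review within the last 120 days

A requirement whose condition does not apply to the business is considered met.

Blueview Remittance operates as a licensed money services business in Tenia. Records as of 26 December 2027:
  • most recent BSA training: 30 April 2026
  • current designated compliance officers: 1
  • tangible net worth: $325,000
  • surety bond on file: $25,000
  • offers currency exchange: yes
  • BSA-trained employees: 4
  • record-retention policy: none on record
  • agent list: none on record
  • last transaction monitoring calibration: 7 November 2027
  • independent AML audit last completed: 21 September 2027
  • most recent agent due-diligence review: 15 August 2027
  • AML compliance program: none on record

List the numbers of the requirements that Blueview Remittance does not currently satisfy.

1. BSA-trained employees 4 ≥ 2 → met
2. AML compliance program absent → not met
3. record-retention policy absent → not met
4. transaction monitoring calibration 49 days ago vs limit 45 → not met
5. tangible net worth $325,000 < $600,000 → not met
6. designated compliance officers 1 < 2 → not met
7. BSA training 605 days ago vs limit 540 → not met
8. independent AML audit 96 days ago vs limit 90 → not met
9. agent list absent → not met
10. surety bond $25,000 < $275,000 → not met
11. condition 'offers currency exchange' holds; agent due-diligence review 133 days ago vs limit 120 → not met
Not met: 2, 3, 4, 5, 6, 7, 8, 9, 10, 11

2, 3, 4, 5, 6, 7, 8, 9, 10, 11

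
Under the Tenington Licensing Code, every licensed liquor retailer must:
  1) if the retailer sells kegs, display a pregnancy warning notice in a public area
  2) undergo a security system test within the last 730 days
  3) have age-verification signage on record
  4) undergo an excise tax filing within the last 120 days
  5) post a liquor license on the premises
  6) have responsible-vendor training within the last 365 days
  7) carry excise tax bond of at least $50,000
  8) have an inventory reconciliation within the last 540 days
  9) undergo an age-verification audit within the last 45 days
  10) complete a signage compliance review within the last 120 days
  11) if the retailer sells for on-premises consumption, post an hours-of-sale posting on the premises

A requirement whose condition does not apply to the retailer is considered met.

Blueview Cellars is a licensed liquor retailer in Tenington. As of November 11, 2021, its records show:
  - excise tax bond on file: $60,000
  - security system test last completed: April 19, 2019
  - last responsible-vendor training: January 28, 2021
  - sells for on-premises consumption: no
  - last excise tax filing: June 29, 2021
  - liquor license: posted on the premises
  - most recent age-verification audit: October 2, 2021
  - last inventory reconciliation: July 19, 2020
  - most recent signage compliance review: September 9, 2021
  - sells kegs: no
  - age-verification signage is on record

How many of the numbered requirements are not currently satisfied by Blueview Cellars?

2

1. condition 'sells kegs' does not hold → requirement n/a → met
2. security system test 937 days ago vs limit 730 → not met
3. age-verification signage present → met
4. excise tax filing 135 days ago vs limit 120 → not met
5. liquor license present → met
6. responsible-vendor training 287 days ago vs limit 365 → met
7. excise tax bond $60,000 ≥ $50,000 → met
8. inventory reconciliation 480 days ago vs limit 540 → met
9. age-verification audit 40 days ago vs limit 45 → met
10. signage compliance review 63 days ago vs limit 120 → met
11. condition 'sells for on-premises consumption' does not hold → requirement n/a → met
Not met: 2 of 11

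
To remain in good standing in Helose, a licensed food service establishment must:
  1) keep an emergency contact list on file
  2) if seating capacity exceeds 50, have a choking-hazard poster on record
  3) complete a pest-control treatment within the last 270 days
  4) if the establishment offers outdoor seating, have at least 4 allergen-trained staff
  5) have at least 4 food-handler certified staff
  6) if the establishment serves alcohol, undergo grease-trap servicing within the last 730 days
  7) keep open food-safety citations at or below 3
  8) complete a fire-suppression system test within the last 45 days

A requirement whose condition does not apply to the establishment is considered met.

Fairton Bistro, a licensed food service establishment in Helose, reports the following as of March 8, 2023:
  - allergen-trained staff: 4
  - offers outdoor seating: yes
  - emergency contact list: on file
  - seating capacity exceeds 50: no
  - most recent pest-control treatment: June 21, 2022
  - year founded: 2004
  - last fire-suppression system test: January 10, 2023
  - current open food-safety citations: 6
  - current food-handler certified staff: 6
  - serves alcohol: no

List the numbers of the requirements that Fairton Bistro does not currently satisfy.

7, 8

1. emergency contact list present → met
2. condition 'seating capacity exceeds 50' does not hold → requirement n/a → met
3. pest-control treatment 260 days ago vs limit 270 → met
4. condition 'offers outdoor seating' holds; allergen-trained staff 4 ≥ 4 → met
5. food-handler certified staff 6 ≥ 4 → met
6. condition 'serves alcohol' does not hold → requirement n/a → met
7. open food-safety citations 6 > 3 → not met
8. fire-suppression system test 57 days ago vs limit 45 → not met
Not met: 7, 8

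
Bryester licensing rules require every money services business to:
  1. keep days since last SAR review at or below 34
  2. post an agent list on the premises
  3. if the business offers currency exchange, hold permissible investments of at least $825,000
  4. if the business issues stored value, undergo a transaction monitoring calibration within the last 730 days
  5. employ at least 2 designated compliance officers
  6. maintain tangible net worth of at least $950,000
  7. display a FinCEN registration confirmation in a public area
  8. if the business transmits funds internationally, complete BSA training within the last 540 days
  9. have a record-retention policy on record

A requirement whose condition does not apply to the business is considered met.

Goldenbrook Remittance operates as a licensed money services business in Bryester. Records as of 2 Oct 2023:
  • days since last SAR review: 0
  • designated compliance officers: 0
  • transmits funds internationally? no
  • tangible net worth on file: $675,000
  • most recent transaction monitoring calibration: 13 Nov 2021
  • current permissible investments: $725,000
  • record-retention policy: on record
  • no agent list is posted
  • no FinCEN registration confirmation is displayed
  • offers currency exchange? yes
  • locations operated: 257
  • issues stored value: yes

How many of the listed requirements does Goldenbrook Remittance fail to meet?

1. days since last SAR review 0 ≤ 34 → met
2. agent list absent → not met
3. condition 'offers currency exchange' holds; permissible investments $725,000 < $825,000 → not met
4. condition 'issues stored value' holds; transaction monitoring calibration 688 days ago vs limit 730 → met
5. designated compliance officers 0 < 2 → not met
6. tangible net worth $675,000 < $950,000 → not met
7. FinCEN registration confirmation absent → not met
8. condition 'transmits funds internationally' does not hold → requirement n/a → met
9. record-retention policy present → met
Not met: 5 of 9

5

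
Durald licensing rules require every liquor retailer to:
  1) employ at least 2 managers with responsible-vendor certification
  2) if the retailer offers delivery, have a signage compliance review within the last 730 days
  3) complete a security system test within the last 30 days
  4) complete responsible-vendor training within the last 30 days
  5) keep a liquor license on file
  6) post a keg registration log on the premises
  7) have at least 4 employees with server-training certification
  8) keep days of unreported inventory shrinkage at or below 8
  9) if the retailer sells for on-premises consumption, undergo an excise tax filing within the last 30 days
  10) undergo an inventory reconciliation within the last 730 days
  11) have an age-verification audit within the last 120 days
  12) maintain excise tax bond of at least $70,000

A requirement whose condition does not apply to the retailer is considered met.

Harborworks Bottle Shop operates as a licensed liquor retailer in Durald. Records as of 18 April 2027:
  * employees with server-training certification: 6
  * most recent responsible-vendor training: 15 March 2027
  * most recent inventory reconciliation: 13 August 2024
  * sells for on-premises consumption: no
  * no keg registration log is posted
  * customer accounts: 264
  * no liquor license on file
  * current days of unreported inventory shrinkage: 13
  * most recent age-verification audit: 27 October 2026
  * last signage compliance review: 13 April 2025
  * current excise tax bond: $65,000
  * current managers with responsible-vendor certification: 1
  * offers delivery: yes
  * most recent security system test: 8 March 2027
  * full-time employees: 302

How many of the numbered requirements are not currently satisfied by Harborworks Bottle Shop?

1. managers with responsible-vendor certification 1 < 2 → not met
2. condition 'offers delivery' holds; signage compliance review 735 days ago vs limit 730 → not met
3. security system test 41 days ago vs limit 30 → not met
4. responsible-vendor training 34 days ago vs limit 30 → not met
5. liquor license absent → not met
6. keg registration log absent → not met
7. employees with server-training certification 6 ≥ 4 → met
8. days of unreported inventory shrinkage 13 > 8 → not met
9. condition 'sells for on-premises consumption' does not hold → requirement n/a → met
10. inventory reconciliation 978 days ago vs limit 730 → not met
11. age-verification audit 173 days ago vs limit 120 → not met
12. excise tax bond $65,000 < $70,000 → not met
Not met: 10 of 12

10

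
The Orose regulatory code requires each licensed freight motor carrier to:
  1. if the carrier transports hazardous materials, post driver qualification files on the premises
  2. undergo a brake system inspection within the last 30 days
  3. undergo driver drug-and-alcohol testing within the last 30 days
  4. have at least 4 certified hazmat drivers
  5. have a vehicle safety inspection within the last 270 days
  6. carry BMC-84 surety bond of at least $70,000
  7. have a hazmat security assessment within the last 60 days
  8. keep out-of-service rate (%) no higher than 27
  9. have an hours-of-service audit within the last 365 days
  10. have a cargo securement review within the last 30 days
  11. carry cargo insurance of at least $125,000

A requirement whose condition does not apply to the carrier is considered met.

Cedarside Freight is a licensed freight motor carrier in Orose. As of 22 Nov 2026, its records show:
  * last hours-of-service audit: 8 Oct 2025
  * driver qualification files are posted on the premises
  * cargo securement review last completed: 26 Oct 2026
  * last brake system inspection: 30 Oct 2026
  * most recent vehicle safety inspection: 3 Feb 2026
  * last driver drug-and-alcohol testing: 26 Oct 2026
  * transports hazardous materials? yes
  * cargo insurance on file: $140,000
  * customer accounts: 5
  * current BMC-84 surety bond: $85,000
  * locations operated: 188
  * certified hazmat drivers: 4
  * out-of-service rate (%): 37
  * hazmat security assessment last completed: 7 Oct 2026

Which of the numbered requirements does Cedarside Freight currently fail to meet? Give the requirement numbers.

1. condition 'transports hazardous materials' holds; driver qualification files present → met
2. brake system inspection 23 days ago vs limit 30 → met
3. driver drug-and-alcohol testing 27 days ago vs limit 30 → met
4. certified hazmat drivers 4 ≥ 4 → met
5. vehicle safety inspection 292 days ago vs limit 270 → not met
6. BMC-84 surety bond $85,000 ≥ $70,000 → met
7. hazmat security assessment 46 days ago vs limit 60 → met
8. out-of-service rate (%) 37 > 27 → not met
9. hours-of-service audit 410 days ago vs limit 365 → not met
10. cargo securement review 27 days ago vs limit 30 → met
11. cargo insurance $140,000 ≥ $125,000 → met
Not met: 5, 8, 9

5, 8, 9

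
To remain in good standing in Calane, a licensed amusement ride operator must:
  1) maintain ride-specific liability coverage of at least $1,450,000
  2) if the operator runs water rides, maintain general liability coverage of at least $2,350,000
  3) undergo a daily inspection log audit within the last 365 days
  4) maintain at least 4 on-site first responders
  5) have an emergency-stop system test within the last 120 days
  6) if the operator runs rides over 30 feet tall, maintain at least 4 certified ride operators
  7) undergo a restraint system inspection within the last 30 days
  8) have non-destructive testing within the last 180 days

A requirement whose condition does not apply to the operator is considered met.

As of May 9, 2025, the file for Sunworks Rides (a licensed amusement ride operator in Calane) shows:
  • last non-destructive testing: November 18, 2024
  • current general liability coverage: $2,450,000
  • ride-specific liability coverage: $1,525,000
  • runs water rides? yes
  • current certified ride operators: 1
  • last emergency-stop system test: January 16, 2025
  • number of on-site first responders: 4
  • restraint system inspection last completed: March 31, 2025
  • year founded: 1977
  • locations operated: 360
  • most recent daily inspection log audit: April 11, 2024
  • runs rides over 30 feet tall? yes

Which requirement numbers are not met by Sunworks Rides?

3, 6, 7

1. ride-specific liability coverage $1,525,000 ≥ $1,450,000 → met
2. condition 'runs water rides' holds; general liability coverage $2,450,000 ≥ $2,350,000 → met
3. daily inspection log audit 393 days ago vs limit 365 → not met
4. on-site first responders 4 ≥ 4 → met
5. emergency-stop system test 113 days ago vs limit 120 → met
6. condition 'runs rides over 30 feet tall' holds; certified ride operators 1 < 4 → not met
7. restraint system inspection 39 days ago vs limit 30 → not met
8. non-destructive testing 172 days ago vs limit 180 → met
Not met: 3, 6, 7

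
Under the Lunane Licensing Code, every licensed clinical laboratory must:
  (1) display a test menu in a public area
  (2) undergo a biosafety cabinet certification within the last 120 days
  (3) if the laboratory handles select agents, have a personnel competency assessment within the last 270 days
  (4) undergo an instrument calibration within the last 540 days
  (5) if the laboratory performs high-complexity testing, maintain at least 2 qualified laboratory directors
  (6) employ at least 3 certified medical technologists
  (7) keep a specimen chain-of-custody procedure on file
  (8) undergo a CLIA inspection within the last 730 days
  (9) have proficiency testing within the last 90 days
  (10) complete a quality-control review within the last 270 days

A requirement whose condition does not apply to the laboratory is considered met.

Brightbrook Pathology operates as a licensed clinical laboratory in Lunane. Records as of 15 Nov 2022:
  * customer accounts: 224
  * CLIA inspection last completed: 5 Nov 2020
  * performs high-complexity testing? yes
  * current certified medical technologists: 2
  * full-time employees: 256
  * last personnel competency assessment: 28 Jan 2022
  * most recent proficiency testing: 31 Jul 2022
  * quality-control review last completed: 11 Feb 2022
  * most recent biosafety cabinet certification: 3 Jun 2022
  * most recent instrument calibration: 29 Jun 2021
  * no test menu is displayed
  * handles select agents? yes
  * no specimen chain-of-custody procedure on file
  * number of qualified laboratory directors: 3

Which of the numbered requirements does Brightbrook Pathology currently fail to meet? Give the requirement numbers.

1, 2, 3, 6, 7, 8, 9, 10

1. test menu absent → not met
2. biosafety cabinet certification 165 days ago vs limit 120 → not met
3. condition 'handles select agents' holds; personnel competency assessment 291 days ago vs limit 270 → not met
4. instrument calibration 504 days ago vs limit 540 → met
5. condition 'performs high-complexity testing' holds; qualified laboratory directors 3 ≥ 2 → met
6. certified medical technologists 2 < 3 → not met
7. specimen chain-of-custody procedure absent → not met
8. CLIA inspection 740 days ago vs limit 730 → not met
9. proficiency testing 107 days ago vs limit 90 → not met
10. quality-control review 277 days ago vs limit 270 → not met
Not met: 1, 2, 3, 6, 7, 8, 9, 10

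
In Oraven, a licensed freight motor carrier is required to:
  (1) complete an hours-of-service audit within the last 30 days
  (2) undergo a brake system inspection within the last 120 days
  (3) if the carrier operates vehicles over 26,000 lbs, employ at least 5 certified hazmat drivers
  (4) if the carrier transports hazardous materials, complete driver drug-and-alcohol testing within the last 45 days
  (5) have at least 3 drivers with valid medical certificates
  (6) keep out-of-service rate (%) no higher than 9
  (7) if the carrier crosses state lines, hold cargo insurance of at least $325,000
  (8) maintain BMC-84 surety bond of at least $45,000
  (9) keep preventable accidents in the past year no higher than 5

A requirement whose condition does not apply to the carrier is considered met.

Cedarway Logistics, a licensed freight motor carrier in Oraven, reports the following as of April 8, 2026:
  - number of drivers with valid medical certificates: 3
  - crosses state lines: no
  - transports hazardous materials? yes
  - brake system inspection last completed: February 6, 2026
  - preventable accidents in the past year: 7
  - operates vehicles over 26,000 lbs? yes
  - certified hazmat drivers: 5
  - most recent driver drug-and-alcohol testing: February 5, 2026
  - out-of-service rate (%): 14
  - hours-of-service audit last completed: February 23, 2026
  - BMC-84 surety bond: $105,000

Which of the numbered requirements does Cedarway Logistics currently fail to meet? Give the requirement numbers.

1, 4, 6, 9

1. hours-of-service audit 44 days ago vs limit 30 → not met
2. brake system inspection 61 days ago vs limit 120 → met
3. condition 'operates vehicles over 26,000 lbs' holds; certified hazmat drivers 5 ≥ 5 → met
4. condition 'transports hazardous materials' holds; driver drug-and-alcohol testing 62 days ago vs limit 45 → not met
5. drivers with valid medical certificates 3 ≥ 3 → met
6. out-of-service rate (%) 14 > 9 → not met
7. condition 'crosses state lines' does not hold → requirement n/a → met
8. BMC-84 surety bond $105,000 ≥ $45,000 → met
9. preventable accidents in the past year 7 > 5 → not met
Not met: 1, 4, 6, 9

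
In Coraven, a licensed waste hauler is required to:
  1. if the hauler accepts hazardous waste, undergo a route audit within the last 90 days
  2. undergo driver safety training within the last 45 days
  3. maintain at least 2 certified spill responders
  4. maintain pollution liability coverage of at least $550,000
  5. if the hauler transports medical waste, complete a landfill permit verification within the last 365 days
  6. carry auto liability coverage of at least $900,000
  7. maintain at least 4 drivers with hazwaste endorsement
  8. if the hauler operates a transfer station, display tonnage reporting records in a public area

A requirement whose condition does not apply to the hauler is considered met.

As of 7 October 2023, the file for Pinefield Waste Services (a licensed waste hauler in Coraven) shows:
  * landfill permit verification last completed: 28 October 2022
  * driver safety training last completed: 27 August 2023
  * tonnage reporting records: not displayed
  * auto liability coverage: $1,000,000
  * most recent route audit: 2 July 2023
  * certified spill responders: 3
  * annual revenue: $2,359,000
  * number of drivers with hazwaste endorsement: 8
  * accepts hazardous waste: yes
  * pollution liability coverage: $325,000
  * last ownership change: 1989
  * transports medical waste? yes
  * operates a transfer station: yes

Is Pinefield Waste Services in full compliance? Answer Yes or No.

No

1. condition 'accepts hazardous waste' holds; route audit 97 days ago vs limit 90 → not met
2. driver safety training 41 days ago vs limit 45 → met
3. certified spill responders 3 ≥ 2 → met
4. pollution liability coverage $325,000 < $550,000 → not met
5. condition 'transports medical waste' holds; landfill permit verification 344 days ago vs limit 365 → met
6. auto liability coverage $1,000,000 ≥ $900,000 → met
7. drivers with hazwaste endorsement 8 ≥ 4 → met
8. condition 'operates a transfer station' holds; tonnage reporting records absent → not met
Not met: 1, 4, 8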